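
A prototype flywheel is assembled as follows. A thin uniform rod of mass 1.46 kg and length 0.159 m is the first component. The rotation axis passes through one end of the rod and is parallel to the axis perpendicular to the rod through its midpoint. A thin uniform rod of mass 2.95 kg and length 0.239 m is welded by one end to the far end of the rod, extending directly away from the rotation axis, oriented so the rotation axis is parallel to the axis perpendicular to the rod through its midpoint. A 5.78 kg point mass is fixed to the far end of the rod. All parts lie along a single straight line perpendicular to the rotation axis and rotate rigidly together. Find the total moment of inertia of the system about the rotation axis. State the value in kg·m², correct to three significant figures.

1.17

Thin rod: I_cm = (1/12)ML² = (1/12)(1.46)(0.159)² = 0.0030759 kg·m²; centre at d = 0.0795 m, so I = I_cm + Md² gives I = 0.0030759 + (1.46)(0.0795)² = 0.012303 kg·m².
Thin rod: I_cm = (1/12)ML² = (1/12)(2.95)(0.239)² = 0.014042 kg·m²; centre at d = 0.0795 + 0.0795 + 0.1195 = 0.2785 m, so I = I_cm + Md² gives I = 0.014042 + (2.95)(0.2785)² = 0.24285 kg·m².
Point mass: I_cm = 0; centre at d = 0.0795 + 0.0795 + 0.1195 + 0.1195 = 0.398 m, so I = I_cm + Md² gives I = 0 + (5.78)(0.398)² = 0.91558 kg·m².
Total I = 0.012303 + 0.24285 + 0.91558 = 1.1707 kg·m².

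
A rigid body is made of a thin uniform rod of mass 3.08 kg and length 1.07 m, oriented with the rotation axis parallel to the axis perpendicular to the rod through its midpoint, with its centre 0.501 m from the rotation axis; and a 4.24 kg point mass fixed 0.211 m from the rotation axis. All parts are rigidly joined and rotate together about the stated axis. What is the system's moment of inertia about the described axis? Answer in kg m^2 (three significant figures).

1.26

Thin rod: I_cm = (1/12)ML² = (1/12)(3.08)(1.07)² = 0.29386 kg m^2; centre at d = 0.501 m, so I = I_cm + Md² gives I = 0.29386 + (3.08)(0.501)² = 1.0669 kg m^2.
Point mass: I_cm = 0; centre at d = 0.211 m, so I = I_cm + Md² gives I = 0 + (4.24)(0.211)² = 0.18877 kg m^2.
Total I = 1.0669 + 0.18877 = 1.2557 kg m^2.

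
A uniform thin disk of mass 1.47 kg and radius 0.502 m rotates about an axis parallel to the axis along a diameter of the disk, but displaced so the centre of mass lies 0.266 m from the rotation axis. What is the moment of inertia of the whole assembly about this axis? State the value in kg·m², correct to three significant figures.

I_cm = (1/4)MR² = (1/4)(1.47)(0.502)² = 0.092611 kg·m²; centre at d = 0.266 m, so the parallel axis theorem gives I = 0.092611 + (1.47)(0.266)² = 0.19662 kg·m².

0.197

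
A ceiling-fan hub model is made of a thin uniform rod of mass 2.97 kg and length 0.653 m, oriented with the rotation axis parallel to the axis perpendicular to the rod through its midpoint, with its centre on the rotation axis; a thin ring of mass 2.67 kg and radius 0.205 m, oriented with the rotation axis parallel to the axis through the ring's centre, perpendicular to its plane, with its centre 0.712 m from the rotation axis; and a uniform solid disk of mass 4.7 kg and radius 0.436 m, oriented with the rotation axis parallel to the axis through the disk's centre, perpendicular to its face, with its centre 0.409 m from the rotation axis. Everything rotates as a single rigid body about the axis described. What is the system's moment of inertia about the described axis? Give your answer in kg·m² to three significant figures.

Thin rod: I_cm = (1/12)ML² = (1/12)(2.97)(0.653)² = 0.10554 kg·m²; axis through the centre, so I = 0.10554 kg·m².
Thin ring: I_cm = MR² = (2.67)(0.205)² = 0.11221 kg·m²; centre at d = 0.712 m, so I = I_cm + Md² gives I = 0.11221 + (2.67)(0.712)² = 1.4657 kg·m².
Solid disk: I_cm = (1/2)MR² = (1/2)(4.7)(0.436)² = 0.44673 kg·m²; centre at d = 0.409 m, so I = I_cm + Md² gives I = 0.44673 + (4.7)(0.409)² = 1.2329 kg·m².
Total I = 0.10554 + 1.4657 + 1.2329 = 2.8042 kg·m².

2.80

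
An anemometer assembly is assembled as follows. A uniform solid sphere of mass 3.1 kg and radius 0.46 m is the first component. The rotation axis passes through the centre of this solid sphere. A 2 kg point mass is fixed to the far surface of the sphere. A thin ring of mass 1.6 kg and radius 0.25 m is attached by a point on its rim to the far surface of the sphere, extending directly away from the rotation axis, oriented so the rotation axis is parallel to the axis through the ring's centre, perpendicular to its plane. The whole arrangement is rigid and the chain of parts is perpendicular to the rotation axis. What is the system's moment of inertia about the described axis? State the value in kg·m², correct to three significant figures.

1.59

Solid sphere: I_cm = (2/5)MR² = (2/5)(3.1)(0.46)² = 0.26238 kg·m²; axis through the centre, so I = 0.26238 kg·m².
Point mass: I_cm = 0; centre at d = 0.46 m, so I = I_cm + Md² gives I = 0 + (2)(0.46)² = 0.4232 kg·m².
Thin ring: I_cm = MR² = (1.6)(0.25)² = 0.1 kg·m²; centre at d = 0.46 + 0.25 = 0.71 m, so I = I_cm + Md² gives I = 0.1 + (1.6)(0.71)² = 0.90656 kg·m².
Total I = 0.26238 + 0.4232 + 0.90656 = 1.5921 kg·m².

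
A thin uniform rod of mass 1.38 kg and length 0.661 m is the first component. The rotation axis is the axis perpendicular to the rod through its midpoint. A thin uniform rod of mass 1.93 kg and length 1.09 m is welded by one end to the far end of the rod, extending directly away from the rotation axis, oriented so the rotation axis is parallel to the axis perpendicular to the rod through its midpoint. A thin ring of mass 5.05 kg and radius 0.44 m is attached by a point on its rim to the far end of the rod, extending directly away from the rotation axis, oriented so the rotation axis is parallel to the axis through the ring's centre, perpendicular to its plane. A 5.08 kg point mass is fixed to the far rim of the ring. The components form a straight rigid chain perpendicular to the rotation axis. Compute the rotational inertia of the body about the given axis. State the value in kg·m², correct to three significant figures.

Thin rod: I_cm = (1/12)ML² = (1/12)(1.38)(0.661)² = 0.050246 kg·m²; axis through the centre, so I = 0.050246 kg·m².
Thin rod: I_cm = (1/12)ML² = (1/12)(1.93)(1.09)² = 0.19109 kg·m²; centre at d = 0.3305 + 0.545 = 0.8755 m, so I = I_cm + Md² gives I = 0.19109 + (1.93)(0.8755)² = 1.6704 kg·m².
Thin ring: I_cm = MR² = (5.05)(0.44)² = 0.97768 kg·m²; centre at d = 0.3305 + 0.545 + 0.545 + 0.44 = 1.8605 m, so I = I_cm + Md² gives I = 0.97768 + (5.05)(1.8605)² = 18.458 kg·m².
Point mass: I_cm = 0; centre at d = 0.3305 + 0.545 + 0.545 + 0.44 + 0.44 = 2.3005 m, so I = I_cm + Md² gives I = 0 + (5.08)(2.3005)² = 26.885 kg·m².
Total I = 0.050246 + 1.6704 + 18.458 + 26.885 = 47.064 kg·m².

47.1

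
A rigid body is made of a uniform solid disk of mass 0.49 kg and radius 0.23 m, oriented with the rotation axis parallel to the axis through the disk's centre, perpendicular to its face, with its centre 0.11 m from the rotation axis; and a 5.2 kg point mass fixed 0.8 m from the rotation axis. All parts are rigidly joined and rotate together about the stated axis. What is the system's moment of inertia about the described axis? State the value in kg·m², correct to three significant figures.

3.35

Solid disk: I_cm = (1/2)MR² = (1/2)(0.49)(0.23)² = 0.01296 kg·m²; centre at d = 0.11 m, so the parallel axis theorem gives I = 0.01296 + (0.49)(0.11)² = 0.01889 kg·m².
Point mass: I_cm = 0; centre at d = 0.8 m, so the parallel axis theorem gives I = 0 + (5.2)(0.8)² = 3.328 kg·m².
Total I = 0.01889 + 3.328 = 3.3469 kg·m².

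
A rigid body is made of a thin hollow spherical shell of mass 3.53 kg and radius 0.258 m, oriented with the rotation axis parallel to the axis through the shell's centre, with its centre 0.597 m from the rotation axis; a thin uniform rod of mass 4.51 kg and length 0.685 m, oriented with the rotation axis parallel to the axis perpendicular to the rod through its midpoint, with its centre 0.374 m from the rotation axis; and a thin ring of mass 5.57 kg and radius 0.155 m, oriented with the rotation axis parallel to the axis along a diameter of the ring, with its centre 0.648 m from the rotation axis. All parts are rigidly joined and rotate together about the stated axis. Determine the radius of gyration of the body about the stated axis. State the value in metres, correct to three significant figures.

Spherical shell: I_cm = (2/3)MR² = (2/3)(3.53)(0.258)² = 0.15665 kg·m²; centre at d = 0.597 m, so the parallel axis theorem gives I = 0.15665 + (3.53)(0.597)² = 1.4148 kg·m².
Thin rod: I_cm = (1/12)ML² = (1/12)(4.51)(0.685)² = 0.17635 kg·m²; centre at d = 0.374 m, so the parallel axis theorem gives I = 0.17635 + (4.51)(0.374)² = 0.80719 kg·m².
Thin ring: I_cm = (1/2)MR² = (1/2)(5.57)(0.155)² = 0.06691 kg·m²; centre at d = 0.648 m, so the parallel axis theorem gives I = 0.06691 + (5.57)(0.648)² = 2.4058 kg·m².
Total I = 4.6277 kg·m²; total mass M = 13.61 kg.
k = √(I/M) = √(4.6277/13.61) = 0.58312 m.

0.583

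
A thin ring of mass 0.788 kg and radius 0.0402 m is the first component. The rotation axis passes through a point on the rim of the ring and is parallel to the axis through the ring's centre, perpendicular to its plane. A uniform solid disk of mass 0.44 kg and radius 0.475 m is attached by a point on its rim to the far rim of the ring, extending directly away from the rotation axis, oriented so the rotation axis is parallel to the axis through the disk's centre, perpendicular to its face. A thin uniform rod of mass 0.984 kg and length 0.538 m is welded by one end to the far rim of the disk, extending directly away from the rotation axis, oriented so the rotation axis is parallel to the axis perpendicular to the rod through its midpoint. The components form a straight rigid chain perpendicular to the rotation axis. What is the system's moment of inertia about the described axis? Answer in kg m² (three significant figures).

1.87

Thin ring: I_cm = MR² = (0.788)(0.0402)² = 0.0012734 kg m²; centre at d = 0.0402 m, so the parallel axis theorem gives I = 0.0012734 + (0.788)(0.0402)² = 0.0025469 kg m².
Solid disk: I_cm = (1/2)MR² = (1/2)(0.44)(0.475)² = 0.049638 kg m²; centre at d = 0.0402 + 0.0402 + 0.475 = 0.5554 m, so the parallel axis theorem gives I = 0.049638 + (0.44)(0.5554)² = 0.18536 kg m².
Thin rod: I_cm = (1/12)ML² = (1/12)(0.984)(0.538)² = 0.023734 kg m²; centre at d = 0.0402 + 0.0402 + 0.475 + 0.475 + 0.269 = 1.2994 m, so the parallel axis theorem gives I = 0.023734 + (0.984)(1.2994)² = 1.6852 kg m².
Total I = 0.0025469 + 0.18536 + 1.6852 = 1.8731 kg m².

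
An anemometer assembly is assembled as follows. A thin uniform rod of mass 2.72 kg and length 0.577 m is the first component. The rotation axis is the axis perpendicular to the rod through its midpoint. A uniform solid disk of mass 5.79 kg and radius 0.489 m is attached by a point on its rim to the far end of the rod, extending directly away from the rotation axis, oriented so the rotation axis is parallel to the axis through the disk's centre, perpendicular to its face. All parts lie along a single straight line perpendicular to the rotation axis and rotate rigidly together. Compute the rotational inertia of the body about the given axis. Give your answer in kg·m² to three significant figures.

4.27

Thin rod: I_cm = (1/12)ML² = (1/12)(2.72)(0.577)² = 0.075464 kg·m²; axis through the centre, so I = 0.075464 kg·m².
Solid disk: I_cm = (1/2)MR² = (1/2)(5.79)(0.489)² = 0.69226 kg·m²; centre at d = 0.2885 + 0.489 = 0.7775 m, so the parallel axis theorem gives I = 0.69226 + (5.79)(0.7775)² = 4.1923 kg·m².
Total I = 0.075464 + 4.1923 = 4.2678 kg·m².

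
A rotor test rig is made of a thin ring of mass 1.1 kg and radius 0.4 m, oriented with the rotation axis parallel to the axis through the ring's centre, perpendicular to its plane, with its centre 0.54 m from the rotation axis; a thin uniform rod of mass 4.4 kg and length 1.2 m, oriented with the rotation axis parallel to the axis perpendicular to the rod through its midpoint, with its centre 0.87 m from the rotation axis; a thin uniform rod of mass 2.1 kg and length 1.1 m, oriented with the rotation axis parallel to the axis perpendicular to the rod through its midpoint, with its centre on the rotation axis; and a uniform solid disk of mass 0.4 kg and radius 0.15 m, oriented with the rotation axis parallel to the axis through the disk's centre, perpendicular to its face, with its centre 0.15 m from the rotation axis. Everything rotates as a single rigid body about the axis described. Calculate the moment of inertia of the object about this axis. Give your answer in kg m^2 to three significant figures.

4.58

Thin ring: I_cm = MR² = (1.1)(0.4)² = 0.176 kg m^2; centre at d = 0.54 m, so I = I_cm + Md² gives I = 0.176 + (1.1)(0.54)² = 0.49676 kg m^2.
Thin rod: I_cm = (1/12)ML² = (1/12)(4.4)(1.2)² = 0.528 kg m^2; centre at d = 0.87 m, so I = I_cm + Md² gives I = 0.528 + (4.4)(0.87)² = 3.8584 kg m^2.
Thin rod: I_cm = (1/12)ML² = (1/12)(2.1)(1.1)² = 0.21175 kg m^2; axis through the centre, so I = 0.21175 kg m^2.
Solid disk: I_cm = (1/2)MR² = (1/2)(0.4)(0.15)² = 0.0045 kg m^2; centre at d = 0.15 m, so I = I_cm + Md² gives I = 0.0045 + (0.4)(0.15)² = 0.0135 kg m^2.
Total I = 0.49676 + 3.8584 + 0.21175 + 0.0135 = 4.5804 kg m^2.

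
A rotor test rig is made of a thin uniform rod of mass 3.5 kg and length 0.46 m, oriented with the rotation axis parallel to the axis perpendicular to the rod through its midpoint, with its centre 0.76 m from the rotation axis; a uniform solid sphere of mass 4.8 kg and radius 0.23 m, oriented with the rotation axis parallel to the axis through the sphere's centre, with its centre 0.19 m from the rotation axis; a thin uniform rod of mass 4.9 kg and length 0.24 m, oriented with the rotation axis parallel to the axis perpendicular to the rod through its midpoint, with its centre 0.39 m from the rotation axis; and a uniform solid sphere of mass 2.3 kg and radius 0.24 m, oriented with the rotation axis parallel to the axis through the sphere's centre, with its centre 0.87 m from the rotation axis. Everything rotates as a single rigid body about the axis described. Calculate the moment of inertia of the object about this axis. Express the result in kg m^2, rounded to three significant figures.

4.92

Thin rod: I_cm = (1/12)ML² = (1/12)(3.5)(0.46)² = 0.061717 kg m^2; centre at d = 0.76 m, so I = I_cm + Md² gives I = 0.061717 + (3.5)(0.76)² = 2.0833 kg m^2.
Solid sphere: I_cm = (2/5)MR² = (2/5)(4.8)(0.23)² = 0.10157 kg m^2; centre at d = 0.19 m, so I = I_cm + Md² gives I = 0.10157 + (4.8)(0.19)² = 0.27485 kg m^2.
Thin rod: I_cm = (1/12)ML² = (1/12)(4.9)(0.24)² = 0.02352 kg m^2; centre at d = 0.39 m, so I = I_cm + Md² gives I = 0.02352 + (4.9)(0.39)² = 0.76881 kg m^2.
Solid sphere: I_cm = (2/5)MR² = (2/5)(2.3)(0.24)² = 0.052992 kg m^2; centre at d = 0.87 m, so I = I_cm + Md² gives I = 0.052992 + (2.3)(0.87)² = 1.7939 kg m^2.
Total I = 2.0833 + 0.27485 + 0.76881 + 1.7939 = 4.9208 kg m^2.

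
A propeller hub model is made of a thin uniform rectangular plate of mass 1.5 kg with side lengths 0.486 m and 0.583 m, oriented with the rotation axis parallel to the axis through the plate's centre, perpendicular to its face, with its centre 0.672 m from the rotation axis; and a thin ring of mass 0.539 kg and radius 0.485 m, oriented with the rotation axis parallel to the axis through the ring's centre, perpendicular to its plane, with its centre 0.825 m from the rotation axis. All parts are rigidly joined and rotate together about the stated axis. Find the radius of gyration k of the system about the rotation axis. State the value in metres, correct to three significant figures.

0.781

Rectangular plate: I_cm = (1/12)M(a²+b²) = (1/12)(1.5)[(0.486)² + (0.583)²] = 0.072011 kg·m²; centre at d = 0.672 m, so the parallel axis theorem gives I = 0.072011 + (1.5)(0.672)² = 0.74939 kg·m².
Thin ring: I_cm = MR² = (0.539)(0.485)² = 0.12679 kg·m²; centre at d = 0.825 m, so the parallel axis theorem gives I = 0.12679 + (0.539)(0.825)² = 0.49364 kg·m².
Total I = 1.243 kg·m²; total mass M = 2.039 kg.
k = √(I/M) = √(1.243/2.039) = 0.78079 m.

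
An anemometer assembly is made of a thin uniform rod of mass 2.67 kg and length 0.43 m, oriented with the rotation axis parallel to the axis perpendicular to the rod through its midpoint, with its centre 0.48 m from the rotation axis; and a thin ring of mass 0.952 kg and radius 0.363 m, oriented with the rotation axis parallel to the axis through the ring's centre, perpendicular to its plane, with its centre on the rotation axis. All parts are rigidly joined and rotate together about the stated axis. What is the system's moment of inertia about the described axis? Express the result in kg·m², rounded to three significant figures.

0.782

Thin rod: I_cm = (1/12)ML² = (1/12)(2.67)(0.43)² = 0.04114 kg·m²; centre at d = 0.48 m, so I = I_cm + Md² gives I = 0.04114 + (2.67)(0.48)² = 0.65631 kg·m².
Thin ring: I_cm = MR² = (0.952)(0.363)² = 0.12544 kg·m²; axis through the centre, so I = 0.12544 kg·m².
Total I = 0.65631 + 0.12544 = 0.78175 kg·m².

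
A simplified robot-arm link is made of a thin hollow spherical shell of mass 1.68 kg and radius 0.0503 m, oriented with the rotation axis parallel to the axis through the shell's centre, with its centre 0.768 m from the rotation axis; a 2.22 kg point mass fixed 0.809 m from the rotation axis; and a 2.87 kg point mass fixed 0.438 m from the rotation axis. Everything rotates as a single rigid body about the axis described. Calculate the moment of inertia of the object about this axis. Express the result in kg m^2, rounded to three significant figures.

Spherical shell: I_cm = (2/3)MR² = (2/3)(1.68)(0.0503)² = 0.0028337 kg m^2; centre at d = 0.768 m, so the parallel axis theorem gives I = 0.0028337 + (1.68)(0.768)² = 0.99374 kg m^2.
Point mass: I_cm = 0; centre at d = 0.809 m, so the parallel axis theorem gives I = 0 + (2.22)(0.809)² = 1.4529 kg m^2.
Point mass: I_cm = 0; centre at d = 0.438 m, so the parallel axis theorem gives I = 0 + (2.87)(0.438)² = 0.55059 kg m^2.
Total I = 0.99374 + 1.4529 + 0.55059 = 2.9973 kg m^2.

3.00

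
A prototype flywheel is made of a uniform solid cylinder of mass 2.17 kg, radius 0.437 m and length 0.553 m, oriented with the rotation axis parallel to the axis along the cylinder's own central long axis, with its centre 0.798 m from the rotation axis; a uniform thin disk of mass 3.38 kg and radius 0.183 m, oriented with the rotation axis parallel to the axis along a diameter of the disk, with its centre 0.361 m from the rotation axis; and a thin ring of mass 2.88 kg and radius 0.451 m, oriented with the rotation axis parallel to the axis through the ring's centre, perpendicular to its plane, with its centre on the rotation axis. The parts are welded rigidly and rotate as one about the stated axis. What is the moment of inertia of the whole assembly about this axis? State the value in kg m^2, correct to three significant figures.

Solid cylinder: I_cm = (1/2)MR² = (1/2)(2.17)(0.437)² = 0.2072 kg m^2; centre at d = 0.798 m, so the parallel axis theorem gives I = 0.2072 + (2.17)(0.798)² = 1.5891 kg m^2.
Thin disk: I_cm = (1/4)MR² = (1/4)(3.38)(0.183)² = 0.028298 kg m^2; centre at d = 0.361 m, so the parallel axis theorem gives I = 0.028298 + (3.38)(0.361)² = 0.46878 kg m^2.
Thin ring: I_cm = MR² = (2.88)(0.451)² = 0.58579 kg m^2; axis through the centre, so I = 0.58579 kg m^2.
Total I = 1.5891 + 0.46878 + 0.58579 = 2.6436 kg m^2.

2.64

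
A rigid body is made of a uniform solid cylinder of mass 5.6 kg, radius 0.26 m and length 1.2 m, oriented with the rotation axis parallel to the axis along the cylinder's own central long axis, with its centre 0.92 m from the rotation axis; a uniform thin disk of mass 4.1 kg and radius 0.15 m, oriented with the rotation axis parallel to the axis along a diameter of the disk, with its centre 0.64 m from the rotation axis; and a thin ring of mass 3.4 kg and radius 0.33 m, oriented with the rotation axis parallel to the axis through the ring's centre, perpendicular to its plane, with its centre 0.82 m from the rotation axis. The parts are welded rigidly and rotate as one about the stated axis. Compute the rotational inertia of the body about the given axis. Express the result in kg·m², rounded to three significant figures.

9.29

Solid cylinder: I_cm = (1/2)MR² = (1/2)(5.6)(0.26)² = 0.18928 kg·m²; centre at d = 0.92 m, so I = I_cm + Md² gives I = 0.18928 + (5.6)(0.92)² = 4.9291 kg·m².
Thin disk: I_cm = (1/4)MR² = (1/4)(4.1)(0.15)² = 0.023062 kg·m²; centre at d = 0.64 m, so I = I_cm + Md² gives I = 0.023062 + (4.1)(0.64)² = 1.7024 kg·m².
Thin ring: I_cm = MR² = (3.4)(0.33)² = 0.37026 kg·m²; centre at d = 0.82 m, so I = I_cm + Md² gives I = 0.37026 + (3.4)(0.82)² = 2.6564 kg·m².
Total I = 4.9291 + 1.7024 + 2.6564 = 9.288 kg·m².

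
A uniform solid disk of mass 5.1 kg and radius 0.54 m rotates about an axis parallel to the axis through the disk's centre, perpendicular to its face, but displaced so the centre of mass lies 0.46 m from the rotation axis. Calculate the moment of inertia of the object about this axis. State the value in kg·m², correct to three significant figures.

1.82

I_cm = (1/2)MR² = (1/2)(5.1)(0.54)² = 0.74358 kg·m²; centre at d = 0.46 m, so I = I_cm + Md² gives I = 0.74358 + (5.1)(0.46)² = 1.8227 kg·m².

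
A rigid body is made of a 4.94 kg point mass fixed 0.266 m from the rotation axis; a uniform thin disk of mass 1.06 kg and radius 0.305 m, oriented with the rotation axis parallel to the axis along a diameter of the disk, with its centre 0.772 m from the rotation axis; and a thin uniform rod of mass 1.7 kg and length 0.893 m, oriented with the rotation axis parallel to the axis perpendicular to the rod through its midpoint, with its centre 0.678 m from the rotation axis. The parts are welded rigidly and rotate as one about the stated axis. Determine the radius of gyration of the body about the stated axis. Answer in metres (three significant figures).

0.497

Point mass: I_cm = 0; centre at d = 0.266 m, so the parallel axis theorem gives I = 0 + (4.94)(0.266)² = 0.34953 kg m^2.
Thin disk: I_cm = (1/4)MR² = (1/4)(1.06)(0.305)² = 0.024652 kg m^2; centre at d = 0.772 m, so the parallel axis theorem gives I = 0.024652 + (1.06)(0.772)² = 0.65639 kg m^2.
Thin rod: I_cm = (1/12)ML² = (1/12)(1.7)(0.893)² = 0.11297 kg m^2; centre at d = 0.678 m, so the parallel axis theorem gives I = 0.11297 + (1.7)(0.678)² = 0.89443 kg m^2.
Total I = 1.9004 kg m^2; total mass M = 7.7 kg.
k = √(I/M) = √(1.9004/7.7) = 0.49679 m.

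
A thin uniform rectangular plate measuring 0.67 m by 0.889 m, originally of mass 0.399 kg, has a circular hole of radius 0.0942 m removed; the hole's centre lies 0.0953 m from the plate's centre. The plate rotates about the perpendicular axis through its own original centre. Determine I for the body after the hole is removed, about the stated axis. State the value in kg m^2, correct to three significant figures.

0.0410

Unpierced body about its centre: I₀ = (1/12)M(a²+b²) = (1/12)(0.399)[(0.67)² + (0.889)²] = 0.041204 kg m^2.
The removed disk has mass m = M·πr²/(ab) = (0.399)·π(0.0942)²/(0.67·0.889) = 0.018674 kg (same uniform areal density).
Its moment of inertia about the rotation axis (parallel-axis theorem): I_hole = (1/2)mr² + md² = (1/2)(0.018674)(0.0942)² + (0.018674)(0.0953)² = 0.00025246 kg m^2.
Treating the hole as negative mass, I = I₀ − I_hole = 0.041204 − 0.00025246 = 0.040952 kg m^2.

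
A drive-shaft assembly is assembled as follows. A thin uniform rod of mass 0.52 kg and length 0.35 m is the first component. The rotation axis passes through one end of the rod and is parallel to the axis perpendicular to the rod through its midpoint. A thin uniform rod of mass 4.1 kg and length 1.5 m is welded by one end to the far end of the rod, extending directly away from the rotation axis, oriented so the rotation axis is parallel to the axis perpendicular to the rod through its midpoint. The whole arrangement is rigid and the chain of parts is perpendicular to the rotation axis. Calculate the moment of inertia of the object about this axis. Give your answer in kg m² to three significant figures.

5.75

Thin rod: I_cm = (1/12)ML² = (1/12)(0.52)(0.35)² = 0.0053083 kg m²; centre at d = 0.175 m, so I = I_cm + Md² gives I = 0.0053083 + (0.52)(0.175)² = 0.021233 kg m².
Thin rod: I_cm = (1/12)ML² = (1/12)(4.1)(1.5)² = 0.76875 kg m²; centre at d = 0.175 + 0.175 + 0.75 = 1.1 m, so I = I_cm + Md² gives I = 0.76875 + (4.1)(1.1)² = 5.7298 kg m².
Total I = 0.021233 + 5.7298 = 5.751 kg m².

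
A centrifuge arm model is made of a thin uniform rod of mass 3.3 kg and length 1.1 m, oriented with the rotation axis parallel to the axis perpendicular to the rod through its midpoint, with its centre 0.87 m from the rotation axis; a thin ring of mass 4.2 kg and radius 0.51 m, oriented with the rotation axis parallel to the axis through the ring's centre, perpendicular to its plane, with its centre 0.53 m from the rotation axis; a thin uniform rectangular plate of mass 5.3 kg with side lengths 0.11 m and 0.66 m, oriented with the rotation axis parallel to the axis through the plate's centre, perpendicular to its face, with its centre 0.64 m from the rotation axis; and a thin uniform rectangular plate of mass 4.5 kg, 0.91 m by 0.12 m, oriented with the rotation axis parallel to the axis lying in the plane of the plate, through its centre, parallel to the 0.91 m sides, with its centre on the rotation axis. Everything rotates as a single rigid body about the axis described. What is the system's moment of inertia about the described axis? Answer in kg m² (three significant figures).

7.48

Thin rod: I_cm = (1/12)ML² = (1/12)(3.3)(1.1)² = 0.33275 kg m²; centre at d = 0.87 m, so the parallel axis theorem gives I = 0.33275 + (3.3)(0.87)² = 2.8305 kg m².
Thin ring: I_cm = MR² = (4.2)(0.51)² = 1.0924 kg m²; centre at d = 0.53 m, so the parallel axis theorem gives I = 1.0924 + (4.2)(0.53)² = 2.2722 kg m².
Rectangular plate: I_cm = (1/12)M(a²+b²) = (1/12)(5.3)[(0.11)² + (0.66)²] = 0.19773 kg m²; centre at d = 0.64 m, so the parallel axis theorem gives I = 0.19773 + (5.3)(0.64)² = 2.3686 kg m².
Rectangular plate: I_cm = (1/12)Mb² = (1/12)(4.5)(0.12)² = 0.0054 kg m²; axis through the centre, so I = 0.0054 kg m².
Total I = 2.8305 + 2.2722 + 2.3686 + 0.0054 = 7.4767 kg m².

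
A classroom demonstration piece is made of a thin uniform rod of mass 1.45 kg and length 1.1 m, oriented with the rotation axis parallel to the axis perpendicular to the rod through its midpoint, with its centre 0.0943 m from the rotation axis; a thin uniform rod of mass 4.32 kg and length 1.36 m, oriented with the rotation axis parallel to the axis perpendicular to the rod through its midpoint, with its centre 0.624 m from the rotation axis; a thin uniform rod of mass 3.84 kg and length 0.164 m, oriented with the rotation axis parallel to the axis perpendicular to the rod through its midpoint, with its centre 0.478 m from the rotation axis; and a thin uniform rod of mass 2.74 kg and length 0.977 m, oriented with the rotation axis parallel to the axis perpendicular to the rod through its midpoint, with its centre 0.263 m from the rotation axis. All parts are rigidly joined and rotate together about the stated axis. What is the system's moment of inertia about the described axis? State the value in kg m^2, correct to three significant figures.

Thin rod: I_cm = (1/12)ML² = (1/12)(1.45)(1.1)² = 0.14621 kg m^2; centre at d = 0.0943 m, so the parallel axis theorem gives I = 0.14621 + (1.45)(0.0943)² = 0.1591 kg m^2.
Thin rod: I_cm = (1/12)ML² = (1/12)(4.32)(1.36)² = 0.66586 kg m^2; centre at d = 0.624 m, so the parallel axis theorem gives I = 0.66586 + (4.32)(0.624)² = 2.348 kg m^2.
Thin rod: I_cm = (1/12)ML² = (1/12)(3.84)(0.164)² = 0.0086067 kg m^2; centre at d = 0.478 m, so the parallel axis theorem gives I = 0.0086067 + (3.84)(0.478)² = 0.88599 kg m^2.
Thin rod: I_cm = (1/12)ML² = (1/12)(2.74)(0.977)² = 0.21795 kg m^2; centre at d = 0.263 m, so the parallel axis theorem gives I = 0.21795 + (2.74)(0.263)² = 0.40747 kg m^2.
Total I = 0.1591 + 2.348 + 0.88599 + 0.40747 = 3.8005 kg m^2.

3.80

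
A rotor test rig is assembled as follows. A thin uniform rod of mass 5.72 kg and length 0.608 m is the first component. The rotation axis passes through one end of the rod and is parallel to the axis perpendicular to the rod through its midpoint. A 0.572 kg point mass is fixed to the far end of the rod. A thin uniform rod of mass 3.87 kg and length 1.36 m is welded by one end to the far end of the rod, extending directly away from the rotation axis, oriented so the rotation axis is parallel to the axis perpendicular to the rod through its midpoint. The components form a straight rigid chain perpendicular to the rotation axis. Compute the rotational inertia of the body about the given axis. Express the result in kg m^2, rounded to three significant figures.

Thin rod: I_cm = (1/12)ML² = (1/12)(5.72)(0.608)² = 0.17621 kg m^2; centre at d = 0.304 m, so I = I_cm + Md² gives I = 0.17621 + (5.72)(0.304)² = 0.70483 kg m^2.
Point mass: I_cm = 0; centre at d = 0.304 + 0.304 = 0.608 m, so I = I_cm + Md² gives I = 0 + (0.572)(0.608)² = 0.21145 kg m^2.
Thin rod: I_cm = (1/12)ML² = (1/12)(3.87)(1.36)² = 0.5965 kg m^2; centre at d = 0.304 + 0.304 + 0.68 = 1.288 m, so I = I_cm + Md² gives I = 0.5965 + (3.87)(1.288)² = 7.0166 kg m^2.
Total I = 0.70483 + 0.21145 + 7.0166 = 7.9329 kg m^2.

7.93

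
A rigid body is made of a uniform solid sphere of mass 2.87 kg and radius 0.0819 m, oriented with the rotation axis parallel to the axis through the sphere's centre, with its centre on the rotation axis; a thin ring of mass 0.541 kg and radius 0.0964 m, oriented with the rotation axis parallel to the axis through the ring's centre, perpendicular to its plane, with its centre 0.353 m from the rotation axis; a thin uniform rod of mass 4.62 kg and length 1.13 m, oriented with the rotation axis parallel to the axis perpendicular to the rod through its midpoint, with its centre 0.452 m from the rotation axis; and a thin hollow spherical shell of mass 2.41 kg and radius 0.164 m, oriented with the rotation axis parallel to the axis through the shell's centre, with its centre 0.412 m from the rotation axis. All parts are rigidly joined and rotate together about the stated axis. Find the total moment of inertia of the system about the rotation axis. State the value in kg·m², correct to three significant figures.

1.97

Solid sphere: I_cm = (2/5)MR² = (2/5)(2.87)(0.0819)² = 0.0077003 kg·m²; axis through the centre, so I = 0.0077003 kg·m².
Thin ring: I_cm = MR² = (0.541)(0.0964)² = 0.0050275 kg·m²; centre at d = 0.353 m, so the parallel axis theorem gives I = 0.0050275 + (0.541)(0.353)² = 0.072441 kg·m².
Thin rod: I_cm = (1/12)ML² = (1/12)(4.62)(1.13)² = 0.49161 kg·m²; centre at d = 0.452 m, so the parallel axis theorem gives I = 0.49161 + (4.62)(0.452)² = 1.4355 kg·m².
Spherical shell: I_cm = (2/3)MR² = (2/3)(2.41)(0.164)² = 0.043213 kg·m²; centre at d = 0.412 m, so the parallel axis theorem gives I = 0.043213 + (2.41)(0.412)² = 0.4523 kg·m².
Total I = 0.0077003 + 0.072441 + 1.4355 + 0.4523 = 1.9679 kg·m².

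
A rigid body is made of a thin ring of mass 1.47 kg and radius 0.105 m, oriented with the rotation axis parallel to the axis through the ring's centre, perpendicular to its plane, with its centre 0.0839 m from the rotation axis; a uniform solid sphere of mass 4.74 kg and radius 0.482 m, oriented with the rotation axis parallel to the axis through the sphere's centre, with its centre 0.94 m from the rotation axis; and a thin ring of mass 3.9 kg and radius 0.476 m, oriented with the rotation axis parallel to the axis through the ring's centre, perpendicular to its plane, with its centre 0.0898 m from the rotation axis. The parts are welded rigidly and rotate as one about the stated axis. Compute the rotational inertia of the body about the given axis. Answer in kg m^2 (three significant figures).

Thin ring: I_cm = MR² = (1.47)(0.105)² = 0.016207 kg m^2; centre at d = 0.0839 m, so I = I_cm + Md² gives I = 0.016207 + (1.47)(0.0839)² = 0.026554 kg m^2.
Solid sphere: I_cm = (2/5)MR² = (2/5)(4.74)(0.482)² = 0.44049 kg m^2; centre at d = 0.94 m, so I = I_cm + Md² gives I = 0.44049 + (4.74)(0.94)² = 4.6288 kg m^2.
Thin ring: I_cm = MR² = (3.9)(0.476)² = 0.88365 kg m^2; centre at d = 0.0898 m, so I = I_cm + Md² gives I = 0.88365 + (3.9)(0.0898)² = 0.9151 kg m^2.
Total I = 0.026554 + 4.6288 + 0.9151 = 5.5704 kg m^2.

5.57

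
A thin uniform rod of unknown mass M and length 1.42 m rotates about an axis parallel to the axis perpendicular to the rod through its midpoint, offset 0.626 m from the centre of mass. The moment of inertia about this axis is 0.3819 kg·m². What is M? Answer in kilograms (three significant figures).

0.682

I = I_cm + Md² = (1/12)ML² + Md² = M·[0.0833333·(1.42)² + (0.626)²] = M·0.55991.
So M = 0.3819 / 0.55991 = 0.68207 kg.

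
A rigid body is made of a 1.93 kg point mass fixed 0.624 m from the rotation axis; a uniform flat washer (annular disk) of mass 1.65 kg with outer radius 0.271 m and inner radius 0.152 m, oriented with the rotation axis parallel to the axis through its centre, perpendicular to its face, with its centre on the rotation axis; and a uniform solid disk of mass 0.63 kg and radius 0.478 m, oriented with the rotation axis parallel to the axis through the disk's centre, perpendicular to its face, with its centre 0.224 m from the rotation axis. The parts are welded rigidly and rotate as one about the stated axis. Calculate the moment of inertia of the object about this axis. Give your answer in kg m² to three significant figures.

Point mass: I_cm = 0; centre at d = 0.624 m, so I = I_cm + Md² gives I = 0 + (1.93)(0.624)² = 0.7515 kg m².
Annular disk: I_cm = (1/2)M(R²+r²) = (1/2)(1.65)[(0.271)² + (0.152)²] = 0.07965 kg m²; axis through the centre, so I = 0.07965 kg m².
Solid disk: I_cm = (1/2)MR² = (1/2)(0.63)(0.478)² = 0.071972 kg m²; centre at d = 0.224 m, so I = I_cm + Md² gives I = 0.071972 + (0.63)(0.224)² = 0.10358 kg m².
Total I = 0.7515 + 0.07965 + 0.10358 = 0.93473 kg m².

0.935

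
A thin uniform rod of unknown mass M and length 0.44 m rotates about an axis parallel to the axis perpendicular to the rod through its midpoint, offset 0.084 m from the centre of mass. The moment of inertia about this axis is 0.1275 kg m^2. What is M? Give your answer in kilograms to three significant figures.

5.50

I = I_cm + Md² = (1/12)ML² + Md² = M·[0.0833333·(0.44)² + (0.084)²] = M·0.023189.
So M = 0.1275 / 0.023189 = 5.4982 kg.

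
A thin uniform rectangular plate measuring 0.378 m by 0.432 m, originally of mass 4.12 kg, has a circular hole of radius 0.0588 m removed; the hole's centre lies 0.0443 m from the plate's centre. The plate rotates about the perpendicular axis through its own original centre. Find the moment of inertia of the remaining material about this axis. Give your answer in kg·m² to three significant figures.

0.112

Unpierced body about its centre: I₀ = (1/12)M(a²+b²) = (1/12)(4.12)[(0.378)² + (0.432)²] = 0.11313 kg·m².
The removed disk has mass m = M·πr²/(ab) = (4.12)·π(0.0588)²/(0.378·0.432) = 0.27405 kg (same uniform areal density).
Its moment of inertia about the rotation axis (parallel-axis theorem): I_hole = (1/2)mr² + md² = (1/2)(0.27405)(0.0588)² + (0.27405)(0.0443)² = 0.0010116 kg·m².
Treating the hole as negative mass, I = I₀ − I_hole = 0.11313 − 0.0010116 = 0.11212 kg·m².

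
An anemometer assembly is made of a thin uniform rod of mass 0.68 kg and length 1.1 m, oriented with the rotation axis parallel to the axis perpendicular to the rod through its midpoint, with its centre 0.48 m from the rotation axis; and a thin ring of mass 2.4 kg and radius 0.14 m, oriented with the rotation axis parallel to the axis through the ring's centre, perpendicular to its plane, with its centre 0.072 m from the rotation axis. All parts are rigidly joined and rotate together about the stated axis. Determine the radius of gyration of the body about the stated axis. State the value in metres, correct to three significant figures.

0.304

Thin rod: I_cm = (1/12)ML² = (1/12)(0.68)(1.1)² = 0.068567 kg·m²; centre at d = 0.48 m, so the parallel axis theorem gives I = 0.068567 + (0.68)(0.48)² = 0.22524 kg·m².
Thin ring: I_cm = MR² = (2.4)(0.14)² = 0.04704 kg·m²; centre at d = 0.072 m, so the parallel axis theorem gives I = 0.04704 + (2.4)(0.072)² = 0.059482 kg·m².
Total I = 0.28472 kg·m²; total mass M = 3.08 kg.
k = √(I/M) = √(0.28472/3.08) = 0.30404 m.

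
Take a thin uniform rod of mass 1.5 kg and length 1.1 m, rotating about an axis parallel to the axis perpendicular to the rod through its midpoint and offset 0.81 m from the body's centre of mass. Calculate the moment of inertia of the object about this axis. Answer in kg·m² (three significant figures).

I_cm = (1/12)ML² = (1/12)(1.5)(1.1)² = 0.15125 kg·m²; centre at d = 0.81 m, so the parallel axis theorem gives I = 0.15125 + (1.5)(0.81)² = 1.1354 kg·m².

1.14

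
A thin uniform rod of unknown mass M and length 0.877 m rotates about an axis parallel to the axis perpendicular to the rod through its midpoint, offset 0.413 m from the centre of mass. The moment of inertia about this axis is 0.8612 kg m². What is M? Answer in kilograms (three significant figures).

3.67

I = I_cm + Md² = (1/12)ML² + Md² = M·[0.0833333·(0.877)² + (0.413)²] = M·0.23466.
So M = 0.8612 / 0.23466 = 3.6699 kg.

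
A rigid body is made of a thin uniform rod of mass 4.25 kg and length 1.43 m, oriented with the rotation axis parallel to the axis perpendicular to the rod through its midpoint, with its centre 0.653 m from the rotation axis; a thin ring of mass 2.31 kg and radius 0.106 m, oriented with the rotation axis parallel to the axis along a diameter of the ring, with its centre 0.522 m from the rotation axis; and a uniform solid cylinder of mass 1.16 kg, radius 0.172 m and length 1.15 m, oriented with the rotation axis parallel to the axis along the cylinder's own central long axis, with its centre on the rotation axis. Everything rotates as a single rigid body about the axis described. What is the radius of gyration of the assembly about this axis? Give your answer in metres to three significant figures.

0.643

Thin rod: I_cm = (1/12)ML² = (1/12)(4.25)(1.43)² = 0.72424 kg m²; centre at d = 0.653 m, so the parallel axis theorem gives I = 0.72424 + (4.25)(0.653)² = 2.5365 kg m².
Thin ring: I_cm = (1/2)MR² = (1/2)(2.31)(0.106)² = 0.012978 kg m²; centre at d = 0.522 m, so the parallel axis theorem gives I = 0.012978 + (2.31)(0.522)² = 0.64242 kg m².
Solid cylinder: I_cm = (1/2)MR² = (1/2)(1.16)(0.172)² = 0.017159 kg m²; axis through the centre, so I = 0.017159 kg m².
Total I = 3.196 kg m²; total mass M = 7.72 kg.
k = √(I/M) = √(3.196/7.72) = 0.64343 m.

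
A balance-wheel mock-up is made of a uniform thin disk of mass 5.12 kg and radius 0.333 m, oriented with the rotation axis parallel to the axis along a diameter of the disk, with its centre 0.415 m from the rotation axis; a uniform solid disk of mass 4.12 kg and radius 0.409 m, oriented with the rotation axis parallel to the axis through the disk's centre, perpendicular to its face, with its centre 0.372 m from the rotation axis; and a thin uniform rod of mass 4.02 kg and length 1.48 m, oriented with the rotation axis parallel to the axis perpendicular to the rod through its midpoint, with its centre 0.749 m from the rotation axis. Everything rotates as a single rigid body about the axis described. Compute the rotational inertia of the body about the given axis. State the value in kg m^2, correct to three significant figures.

Thin disk: I_cm = (1/4)MR² = (1/4)(5.12)(0.333)² = 0.14194 kg m^2; centre at d = 0.415 m, so I = I_cm + Md² gives I = 0.14194 + (5.12)(0.415)² = 1.0237 kg m^2.
Solid disk: I_cm = (1/2)MR² = (1/2)(4.12)(0.409)² = 0.3446 kg m^2; centre at d = 0.372 m, so I = I_cm + Md² gives I = 0.3446 + (4.12)(0.372)² = 0.91474 kg m^2.
Thin rod: I_cm = (1/12)ML² = (1/12)(4.02)(1.48)² = 0.73378 kg m^2; centre at d = 0.749 m, so I = I_cm + Md² gives I = 0.73378 + (4.02)(0.749)² = 2.989 kg m^2.
Total I = 1.0237 + 0.91474 + 2.989 = 4.9275 kg m^2.

4.93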